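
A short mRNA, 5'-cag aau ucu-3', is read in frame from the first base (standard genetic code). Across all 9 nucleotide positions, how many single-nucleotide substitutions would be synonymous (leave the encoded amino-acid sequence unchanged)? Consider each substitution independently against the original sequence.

5

Codon 1 (CAG, Gln): 1 synonymous substitution.
Codon 2 (AAU, Asn): 1 synonymous substitution.
Codon 3 (UCU, Ser): 3 synonymous substitutions.
Total: 1 + 1 + 3 = 5.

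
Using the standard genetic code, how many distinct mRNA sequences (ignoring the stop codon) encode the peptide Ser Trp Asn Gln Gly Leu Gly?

Ser: 6 codons.
Trp: 1 codon.
Asn: 2 codons.
Gln: 2 codons.
Gly: 4 codons.
Leu: 6 codons.
Gly: 4 codons.
6 × 1 × 2 × 2 × 4 × 6 × 4 = 2304.

2304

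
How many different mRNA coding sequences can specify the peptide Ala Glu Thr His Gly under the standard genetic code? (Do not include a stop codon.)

Ala: 4 codons.
Glu: 2 codons.
Thr: 4 codons.
His: 2 codons.
Gly: 4 codons.
4 × 2 × 4 × 2 × 4 = 256.

256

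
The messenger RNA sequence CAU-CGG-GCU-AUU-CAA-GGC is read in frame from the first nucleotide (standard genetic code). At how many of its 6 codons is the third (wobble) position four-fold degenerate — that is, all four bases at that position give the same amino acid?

Codon 1 CAU (His): third position 2-fold.
Codon 2 CGG (Arg): third position 4-fold.
Codon 3 GCU (Ala): third position 4-fold.
Codon 4 AUU (Ile): third position 3-fold.
Codon 5 CAA (Gln): third position 2-fold.
Codon 6 GGC (Gly): third position 4-fold.
Four-fold degenerate third positions: 3.

3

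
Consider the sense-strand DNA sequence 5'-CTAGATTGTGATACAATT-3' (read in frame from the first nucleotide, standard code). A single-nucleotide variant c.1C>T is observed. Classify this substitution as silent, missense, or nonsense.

Position 1 falls in codon 1: CTA → Leu.
After the substitution the codon is TTA → Leu.
Both encode Leu, so the change is synonymous.

silent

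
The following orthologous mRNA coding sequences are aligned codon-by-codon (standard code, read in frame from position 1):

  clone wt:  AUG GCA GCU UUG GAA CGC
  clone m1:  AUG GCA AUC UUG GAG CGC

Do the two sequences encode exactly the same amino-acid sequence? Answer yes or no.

Codon 1: AUG Met / AUG Met — identical.
Codon 2: GCA Ala / GCA Ala — identical.
Codon 3: GCU Ala / AUC Ile — nonsynonymous.
Codon 4: UUG Leu / UUG Leu — identical.
Codon 5: GAA Glu / GAG Glu — synonymous.
Codon 6: CGC Arg / CGC Arg — identical.
Nonsynonymous differences: 1 → different protein.

no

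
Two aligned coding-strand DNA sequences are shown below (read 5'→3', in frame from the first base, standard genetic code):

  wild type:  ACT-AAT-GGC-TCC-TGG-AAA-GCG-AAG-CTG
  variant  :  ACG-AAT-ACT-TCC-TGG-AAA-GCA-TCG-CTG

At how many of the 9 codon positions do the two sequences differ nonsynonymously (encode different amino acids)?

Codon 1: ACT Thr / ACG Thr — synonymous.
Codon 2: AAT Asn / AAT Asn — identical.
Codon 3: GGC Gly / ACT Thr — nonsynonymous.
Codon 4: TCC Ser / TCC Ser — identical.
Codon 5: TGG Trp / TGG Trp — identical.
Codon 6: AAA Lys / AAA Lys — identical.
Codon 7: GCG Ala / GCA Ala — synonymous.
Codon 8: AAG Lys / TCG Ser — nonsynonymous.
Codon 9: CTG Leu / CTG Leu — identical.
Nonsynonymous differences: 2.

2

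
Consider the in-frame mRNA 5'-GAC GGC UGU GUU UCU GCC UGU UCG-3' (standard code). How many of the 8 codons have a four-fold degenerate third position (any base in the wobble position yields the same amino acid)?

5

Codon 1 GAC (Asp): third position 2-fold.
Codon 2 GGC (Gly): third position 4-fold.
Codon 3 UGU (Cys): third position 2-fold.
Codon 4 GUU (Val): third position 4-fold.
Codon 5 UCU (Ser): third position 4-fold.
Codon 6 GCC (Ala): third position 4-fold.
Codon 7 UGU (Cys): third position 2-fold.
Codon 8 UCG (Ser): third position 4-fold.
Four-fold degenerate third positions: 5.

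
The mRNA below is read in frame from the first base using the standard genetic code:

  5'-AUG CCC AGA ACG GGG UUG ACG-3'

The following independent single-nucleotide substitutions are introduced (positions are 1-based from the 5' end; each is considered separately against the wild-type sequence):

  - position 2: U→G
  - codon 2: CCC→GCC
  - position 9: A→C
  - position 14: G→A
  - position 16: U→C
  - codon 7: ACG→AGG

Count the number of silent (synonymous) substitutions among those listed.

Codon 1: AUG (Met) → AGG (Arg) — missense.
Codon 2: CCC (Pro) → GCC (Ala) — missense.
Codon 3: AGA (Arg) → AGC (Ser) — missense.
Codon 5: GGG (Gly) → GAG (Glu) — missense.
Codon 6: UUG (Leu) → CUG (Leu) — synonymous.
Codon 7: ACG (Thr) → AGG (Arg) — missense.
Synonymous: 1 of 6.

1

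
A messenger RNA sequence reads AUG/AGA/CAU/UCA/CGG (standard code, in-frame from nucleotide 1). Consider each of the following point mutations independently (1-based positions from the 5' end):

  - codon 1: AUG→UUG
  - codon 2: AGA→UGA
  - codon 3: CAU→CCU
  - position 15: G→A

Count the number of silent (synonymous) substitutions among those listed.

1

Codon 1: AUG (Met) → UUG (Leu) — missense.
Codon 2: AGA (Arg) → UGA (Stop) — nonsense.
Codon 3: CAU (His) → CCU (Pro) — missense.
Codon 5: CGG (Arg) → CGA (Arg) — synonymous.
Synonymous: 1 of 4.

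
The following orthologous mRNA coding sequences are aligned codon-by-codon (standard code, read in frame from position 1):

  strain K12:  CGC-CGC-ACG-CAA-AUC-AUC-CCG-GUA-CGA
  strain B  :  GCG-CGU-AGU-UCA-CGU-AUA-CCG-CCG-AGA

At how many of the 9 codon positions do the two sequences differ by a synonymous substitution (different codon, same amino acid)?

3

Codon 1: CGC Arg / GCG Ala — nonsynonymous.
Codon 2: CGC Arg / CGU Arg — synonymous.
Codon 3: ACG Thr / AGU Ser — nonsynonymous.
Codon 4: CAA Gln / UCA Ser — nonsynonymous.
Codon 5: AUC Ile / CGU Arg — nonsynonymous.
Codon 6: AUC Ile / AUA Ile — synonymous.
Codon 7: CCG Pro / CCG Pro — identical.
Codon 8: GUA Val / CCG Pro — nonsynonymous.
Codon 9: CGA Arg / AGA Arg — synonymous.
Synonymous differences: 3.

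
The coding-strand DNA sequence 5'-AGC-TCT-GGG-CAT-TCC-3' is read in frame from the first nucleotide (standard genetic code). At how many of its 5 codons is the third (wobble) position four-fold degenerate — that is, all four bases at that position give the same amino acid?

3

Codon 1 AGC (Ser): third position 2-fold.
Codon 2 TCT (Ser): third position 4-fold.
Codon 3 GGG (Gly): third position 4-fold.
Codon 4 CAT (His): third position 2-fold.
Codon 5 TCC (Ser): third position 4-fold.
Four-fold degenerate third positions: 3.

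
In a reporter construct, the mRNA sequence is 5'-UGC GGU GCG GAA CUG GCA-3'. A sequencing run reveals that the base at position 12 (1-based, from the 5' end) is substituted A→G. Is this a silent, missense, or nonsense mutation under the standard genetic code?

silent

Position 12 falls in codon 4: GAA → Glu.
After the substitution the codon is GAG → Glu.
Both encode Glu, so the change is synonymous.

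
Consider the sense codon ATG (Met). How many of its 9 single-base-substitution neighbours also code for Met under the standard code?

Position 1: none → 0 synonymous.
Position 2: none → 0 synonymous.
Position 3: none → 0 synonymous.
Total: 0 + 0 + 0 = 0.

0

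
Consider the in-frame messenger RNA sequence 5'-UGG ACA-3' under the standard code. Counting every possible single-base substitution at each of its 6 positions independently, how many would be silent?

Codon 1 (UGG, Trp): 0 synonymous substitutions.
Codon 2 (ACA, Thr): 3 synonymous substitutions.
Total: 0 + 3 = 3.

3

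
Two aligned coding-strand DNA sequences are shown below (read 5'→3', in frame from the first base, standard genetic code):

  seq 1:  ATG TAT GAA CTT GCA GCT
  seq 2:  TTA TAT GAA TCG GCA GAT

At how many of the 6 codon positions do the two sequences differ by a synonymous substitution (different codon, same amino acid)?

0

Codon 1: ATG Met / TTA Leu — nonsynonymous.
Codon 2: TAT Tyr / TAT Tyr — identical.
Codon 3: GAA Glu / GAA Glu — identical.
Codon 4: CTT Leu / TCG Ser — nonsynonymous.
Codon 5: GCA Ala / GCA Ala — identical.
Codon 6: GCT Ala / GAT Asp — nonsynonymous.
Synonymous differences: 0.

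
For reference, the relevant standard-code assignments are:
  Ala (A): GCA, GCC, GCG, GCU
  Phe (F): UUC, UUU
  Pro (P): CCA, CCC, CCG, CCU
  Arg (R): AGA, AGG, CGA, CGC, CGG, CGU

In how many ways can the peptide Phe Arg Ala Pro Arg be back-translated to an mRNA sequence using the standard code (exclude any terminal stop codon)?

1152

Phe: 2 codons.
Arg: 6 codons.
Ala: 4 codons.
Pro: 4 codons.
Arg: 6 codons.
2 × 6 × 4 × 4 × 6 = 1152.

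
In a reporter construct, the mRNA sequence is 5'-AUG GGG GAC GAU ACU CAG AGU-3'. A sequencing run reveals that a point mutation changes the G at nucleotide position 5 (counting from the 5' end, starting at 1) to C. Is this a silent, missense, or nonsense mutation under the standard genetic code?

Position 5 falls in codon 2: GGG → Gly.
After the substitution the codon is GCG → Ala.
Gly ≠ Ala, so this is a missense mutation.

missense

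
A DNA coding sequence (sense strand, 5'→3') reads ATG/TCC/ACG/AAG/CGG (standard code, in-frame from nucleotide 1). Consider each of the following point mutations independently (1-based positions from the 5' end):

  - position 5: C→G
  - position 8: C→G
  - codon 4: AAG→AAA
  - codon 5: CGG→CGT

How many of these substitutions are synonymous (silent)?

2

Codon 2: TCC (Ser) → TGC (Cys) — missense.
Codon 3: ACG (Thr) → AGG (Arg) — missense.
Codon 4: AAG (Lys) → AAA (Lys) — synonymous.
Codon 5: CGG (Arg) → CGT (Arg) — synonymous.
Synonymous: 2 of 4.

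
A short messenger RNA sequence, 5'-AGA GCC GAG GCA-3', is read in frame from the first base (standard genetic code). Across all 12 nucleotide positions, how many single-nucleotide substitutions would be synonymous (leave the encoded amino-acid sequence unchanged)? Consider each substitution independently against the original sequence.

Codon 1 (AGA, Arg): 2 synonymous substitutions.
Codon 2 (GCC, Ala): 3 synonymous substitutions.
Codon 3 (GAG, Glu): 1 synonymous substitution.
Codon 4 (GCA, Ala): 3 synonymous substitutions.
Total: 2 + 3 + 1 + 3 = 9.

9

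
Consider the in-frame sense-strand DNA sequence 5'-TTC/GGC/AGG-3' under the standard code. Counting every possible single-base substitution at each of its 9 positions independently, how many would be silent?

Codon 1 (TTC, Phe): 1 synonymous substitution.
Codon 2 (GGC, Gly): 3 synonymous substitutions.
Codon 3 (AGG, Arg): 2 synonymous substitutions.
Total: 1 + 3 + 2 = 6.

6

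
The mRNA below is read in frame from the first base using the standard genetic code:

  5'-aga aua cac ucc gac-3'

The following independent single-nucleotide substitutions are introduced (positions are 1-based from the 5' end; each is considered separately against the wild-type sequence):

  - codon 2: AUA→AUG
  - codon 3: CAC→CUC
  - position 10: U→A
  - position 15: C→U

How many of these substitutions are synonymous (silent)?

1

Codon 2: AUA (Ile) → AUG (Met) — missense.
Codon 3: CAC (His) → CUC (Leu) — missense.
Codon 4: UCC (Ser) → ACC (Thr) — missense.
Codon 5: GAC (Asp) → GAU (Asp) — synonymous.
Synonymous: 1 of 4.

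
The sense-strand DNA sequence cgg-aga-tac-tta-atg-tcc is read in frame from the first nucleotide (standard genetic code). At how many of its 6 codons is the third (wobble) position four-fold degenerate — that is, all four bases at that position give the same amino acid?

2

Codon 1 CGG (Arg): third position 4-fold.
Codon 2 AGA (Arg): third position 2-fold.
Codon 3 TAC (Tyr): third position 2-fold.
Codon 4 TTA (Leu): third position 2-fold.
Codon 5 ATG (Met): third position 1-fold.
Codon 6 TCC (Ser): third position 4-fold.
Four-fold degenerate third positions: 2.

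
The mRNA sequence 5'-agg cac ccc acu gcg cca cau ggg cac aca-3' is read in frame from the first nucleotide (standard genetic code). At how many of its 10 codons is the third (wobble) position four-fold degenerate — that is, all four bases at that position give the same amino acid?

6

Codon 1 AGG (Arg): third position 2-fold.
Codon 2 CAC (His): third position 2-fold.
Codon 3 CCC (Pro): third position 4-fold.
Codon 4 ACU (Thr): third position 4-fold.
Codon 5 GCG (Ala): third position 4-fold.
Codon 6 CCA (Pro): third position 4-fold.
Codon 7 CAU (His): third position 2-fold.
Codon 8 GGG (Gly): third position 4-fold.
Codon 9 CAC (His): third position 2-fold.
Codon 10 ACA (Thr): third position 4-fold.
Four-fold degenerate third positions: 6.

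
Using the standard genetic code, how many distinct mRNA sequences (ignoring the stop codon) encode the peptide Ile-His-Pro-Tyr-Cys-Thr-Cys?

Ile: 3 codons.
His: 2 codons.
Pro: 4 codons.
Tyr: 2 codons.
Cys: 2 codons.
Thr: 4 codons.
Cys: 2 codons.
3 × 2 × 4 × 2 × 2 × 4 × 2 = 768.

768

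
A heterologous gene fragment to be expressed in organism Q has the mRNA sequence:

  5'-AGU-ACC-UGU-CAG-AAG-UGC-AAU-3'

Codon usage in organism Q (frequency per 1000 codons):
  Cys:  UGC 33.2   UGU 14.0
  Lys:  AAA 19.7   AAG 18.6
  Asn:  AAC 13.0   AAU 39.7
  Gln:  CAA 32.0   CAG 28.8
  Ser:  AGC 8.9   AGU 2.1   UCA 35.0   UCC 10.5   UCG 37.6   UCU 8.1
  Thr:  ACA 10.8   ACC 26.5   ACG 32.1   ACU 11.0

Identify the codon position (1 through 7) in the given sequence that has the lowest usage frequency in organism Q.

Codon 1 AGU (Ser): 2.1 per 1000.
Codon 2 ACC (Thr): 26.5 per 1000.
Codon 3 UGU (Cys): 14.0 per 1000.
Codon 4 CAG (Gln): 28.8 per 1000.
Codon 5 AAG (Lys): 18.6 per 1000.
Codon 6 UGC (Cys): 33.2 per 1000.
Codon 7 AAU (Asn): 39.7 per 1000.
Lowest frequency is 2.1 at codon 1.

1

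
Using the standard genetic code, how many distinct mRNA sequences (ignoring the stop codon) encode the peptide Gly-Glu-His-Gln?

Gly: 4 codons.
Glu: 2 codons.
His: 2 codons.
Gln: 2 codons.
4 × 2 × 2 × 2 = 32.

32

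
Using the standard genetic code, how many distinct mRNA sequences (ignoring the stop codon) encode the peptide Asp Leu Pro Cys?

96

Asp: 2 codons.
Leu: 6 codons.
Pro: 4 codons.
Cys: 2 codons.
2 × 6 × 4 × 2 = 96.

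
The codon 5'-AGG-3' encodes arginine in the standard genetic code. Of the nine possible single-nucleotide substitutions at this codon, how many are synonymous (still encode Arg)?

Position 1: CGG → 1 synonymous.
Position 2: none → 0 synonymous.
Position 3: AGA → 1 synonymous.
Total: 1 + 0 + 1 = 2.

2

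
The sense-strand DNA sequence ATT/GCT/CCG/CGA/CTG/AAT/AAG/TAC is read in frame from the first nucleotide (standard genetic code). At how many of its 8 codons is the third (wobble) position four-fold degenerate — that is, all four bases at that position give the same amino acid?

Codon 1 ATT (Ile): third position 3-fold.
Codon 2 GCT (Ala): third position 4-fold.
Codon 3 CCG (Pro): third position 4-fold.
Codon 4 CGA (Arg): third position 4-fold.
Codon 5 CTG (Leu): third position 4-fold.
Codon 6 AAT (Asn): third position 2-fold.
Codon 7 AAG (Lys): third position 2-fold.
Codon 8 TAC (Tyr): third position 2-fold.
Four-fold degenerate third positions: 4.

4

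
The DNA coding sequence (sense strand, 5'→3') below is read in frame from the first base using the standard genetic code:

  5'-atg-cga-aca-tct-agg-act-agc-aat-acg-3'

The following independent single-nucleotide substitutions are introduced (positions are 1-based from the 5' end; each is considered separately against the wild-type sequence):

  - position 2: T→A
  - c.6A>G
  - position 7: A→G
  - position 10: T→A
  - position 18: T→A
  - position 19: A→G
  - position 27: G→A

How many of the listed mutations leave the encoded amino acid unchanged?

Codon 1: ATG (Met) → AAG (Lys) — missense.
Codon 2: CGA (Arg) → CGG (Arg) — synonymous.
Codon 3: ACA (Thr) → GCA (Ala) — missense.
Codon 4: TCT (Ser) → ACT (Thr) — missense.
Codon 6: ACT (Thr) → ACA (Thr) — synonymous.
Codon 7: AGC (Ser) → GGC (Gly) — missense.
Codon 9: ACG (Thr) → ACA (Thr) — synonymous.
Synonymous: 3 of 7.

3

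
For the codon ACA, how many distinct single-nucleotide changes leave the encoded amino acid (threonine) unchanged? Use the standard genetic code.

3

Position 1: none → 0 synonymous.
Position 2: none → 0 synonymous.
Position 3: ACU, ACC, ACG → 3 synonymous.
Total: 0 + 0 + 3 = 3.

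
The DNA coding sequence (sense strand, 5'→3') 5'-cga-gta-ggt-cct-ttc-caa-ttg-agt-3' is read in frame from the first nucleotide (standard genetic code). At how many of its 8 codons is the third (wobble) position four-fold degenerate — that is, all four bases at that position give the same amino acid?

4

Codon 1 CGA (Arg): third position 4-fold.
Codon 2 GTA (Val): third position 4-fold.
Codon 3 GGT (Gly): third position 4-fold.
Codon 4 CCT (Pro): third position 4-fold.
Codon 5 TTC (Phe): third position 2-fold.
Codon 6 CAA (Gln): third position 2-fold.
Codon 7 TTG (Leu): third position 2-fold.
Codon 8 AGT (Ser): third position 2-fold.
Four-fold degenerate third positions: 4.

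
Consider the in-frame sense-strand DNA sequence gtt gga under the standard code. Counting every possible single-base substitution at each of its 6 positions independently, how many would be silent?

6

Codon 1 (GTT, Val): 3 synonymous substitutions.
Codon 2 (GGA, Gly): 3 synonymous substitutions.
Total: 3 + 3 = 6.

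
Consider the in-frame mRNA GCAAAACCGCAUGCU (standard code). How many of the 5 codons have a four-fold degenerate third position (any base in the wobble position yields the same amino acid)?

Codon 1 GCA (Ala): third position 4-fold.
Codon 2 AAA (Lys): third position 2-fold.
Codon 3 CCG (Pro): third position 4-fold.
Codon 4 CAU (His): third position 2-fold.
Codon 5 GCU (Ala): third position 4-fold.
Four-fold degenerate third positions: 3.

3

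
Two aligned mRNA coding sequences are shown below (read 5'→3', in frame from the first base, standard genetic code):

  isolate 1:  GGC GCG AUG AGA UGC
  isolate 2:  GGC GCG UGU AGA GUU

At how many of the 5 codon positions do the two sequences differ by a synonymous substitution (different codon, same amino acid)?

Codon 1: GGC Gly / GGC Gly — identical.
Codon 2: GCG Ala / GCG Ala — identical.
Codon 3: AUG Met / UGU Cys — nonsynonymous.
Codon 4: AGA Arg / AGA Arg — identical.
Codon 5: UGC Cys / GUU Val — nonsynonymous.
Synonymous differences: 0.

0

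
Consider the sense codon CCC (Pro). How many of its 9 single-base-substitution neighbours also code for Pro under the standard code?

Position 1: none → 0 synonymous.
Position 2: none → 0 synonymous.
Position 3: CCU, CCA, CCG → 3 synonymous.
Total: 0 + 0 + 3 = 3.

3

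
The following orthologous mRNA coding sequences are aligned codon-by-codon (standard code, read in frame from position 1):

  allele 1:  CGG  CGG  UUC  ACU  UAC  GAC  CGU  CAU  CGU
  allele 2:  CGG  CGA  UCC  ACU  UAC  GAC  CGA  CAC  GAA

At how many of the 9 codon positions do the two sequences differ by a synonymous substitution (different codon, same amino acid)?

Codon 1: CGG Arg / CGG Arg — identical.
Codon 2: CGG Arg / CGA Arg — synonymous.
Codon 3: UUC Phe / UCC Ser — nonsynonymous.
Codon 4: ACU Thr / ACU Thr — identical.
Codon 5: UAC Tyr / UAC Tyr — identical.
Codon 6: GAC Asp / GAC Asp — identical.
Codon 7: CGU Arg / CGA Arg — synonymous.
Codon 8: CAU His / CAC His — synonymous.
Codon 9: CGU Arg / GAA Glu — nonsynonymous.
Synonymous differences: 3.

3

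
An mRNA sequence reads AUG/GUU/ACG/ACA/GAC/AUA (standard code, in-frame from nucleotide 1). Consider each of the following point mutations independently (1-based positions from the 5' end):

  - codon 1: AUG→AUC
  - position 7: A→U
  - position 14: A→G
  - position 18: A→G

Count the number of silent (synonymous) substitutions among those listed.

0

Codon 1: AUG (Met) → AUC (Ile) — missense.
Codon 3: ACG (Thr) → UCG (Ser) — missense.
Codon 5: GAC (Asp) → GGC (Gly) — missense.
Codon 6: AUA (Ile) → AUG (Met) — missense.
Synonymous: 0 of 4.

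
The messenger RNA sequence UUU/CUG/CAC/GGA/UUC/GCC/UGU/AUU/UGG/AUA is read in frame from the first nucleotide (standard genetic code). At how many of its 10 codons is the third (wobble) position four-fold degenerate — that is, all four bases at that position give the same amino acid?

Codon 1 UUU (Phe): third position 2-fold.
Codon 2 CUG (Leu): third position 4-fold.
Codon 3 CAC (His): third position 2-fold.
Codon 4 GGA (Gly): third position 4-fold.
Codon 5 UUC (Phe): third position 2-fold.
Codon 6 GCC (Ala): third position 4-fold.
Codon 7 UGU (Cys): third position 2-fold.
Codon 8 AUU (Ile): third position 3-fold.
Codon 9 UGG (Trp): third position 1-fold.
Codon 10 AUA (Ile): third position 3-fold.
Four-fold degenerate third positions: 3.

3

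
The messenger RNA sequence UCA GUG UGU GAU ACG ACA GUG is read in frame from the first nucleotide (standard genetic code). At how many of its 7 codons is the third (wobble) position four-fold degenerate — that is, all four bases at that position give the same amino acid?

Codon 1 UCA (Ser): third position 4-fold.
Codon 2 GUG (Val): third position 4-fold.
Codon 3 UGU (Cys): third position 2-fold.
Codon 4 GAU (Asp): third position 2-fold.
Codon 5 ACG (Thr): third position 4-fold.
Codon 6 ACA (Thr): third position 4-fold.
Codon 7 GUG (Val): third position 4-fold.
Four-fold degenerate third positions: 5.

5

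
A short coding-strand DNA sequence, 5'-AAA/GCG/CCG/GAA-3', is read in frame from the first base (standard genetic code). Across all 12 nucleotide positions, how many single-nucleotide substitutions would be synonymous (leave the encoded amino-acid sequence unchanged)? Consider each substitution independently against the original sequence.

8

Codon 1 (AAA, Lys): 1 synonymous substitution.
Codon 2 (GCG, Ala): 3 synonymous substitutions.
Codon 3 (CCG, Pro): 3 synonymous substitutions.
Codon 4 (GAA, Glu): 1 synonymous substitution.
Total: 1 + 3 + 3 + 1 = 8.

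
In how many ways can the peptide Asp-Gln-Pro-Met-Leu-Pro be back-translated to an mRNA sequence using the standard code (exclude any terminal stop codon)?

384

Asp: 2 codons.
Gln: 2 codons.
Pro: 4 codons.
Met: 1 codon.
Leu: 6 codons.
Pro: 4 codons.
2 × 2 × 4 × 1 × 6 × 4 = 384.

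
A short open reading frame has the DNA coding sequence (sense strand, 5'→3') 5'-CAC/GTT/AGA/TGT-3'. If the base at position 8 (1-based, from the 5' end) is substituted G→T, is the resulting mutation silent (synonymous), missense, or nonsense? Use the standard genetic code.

missense

Position 8 falls in codon 3: AGA → Arg.
After the substitution the codon is ATA → Ile.
Arg ≠ Ile, so this is a missense mutation.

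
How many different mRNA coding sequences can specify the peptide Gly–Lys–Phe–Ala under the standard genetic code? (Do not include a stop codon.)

Gly: 4 codons.
Lys: 2 codons.
Phe: 2 codons.
Ala: 4 codons.
4 × 2 × 2 × 4 = 64.

64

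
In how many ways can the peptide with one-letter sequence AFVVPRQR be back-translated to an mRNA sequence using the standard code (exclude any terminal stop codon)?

Ala: 4 codons.
Phe: 2 codons.
Val: 4 codons.
Val: 4 codons.
Pro: 4 codons.
Arg: 6 codons.
Gln: 2 codons.
Arg: 6 codons.
4 × 2 × 4 × 4 × 4 × 6 × 2 × 6 = 36864.

36864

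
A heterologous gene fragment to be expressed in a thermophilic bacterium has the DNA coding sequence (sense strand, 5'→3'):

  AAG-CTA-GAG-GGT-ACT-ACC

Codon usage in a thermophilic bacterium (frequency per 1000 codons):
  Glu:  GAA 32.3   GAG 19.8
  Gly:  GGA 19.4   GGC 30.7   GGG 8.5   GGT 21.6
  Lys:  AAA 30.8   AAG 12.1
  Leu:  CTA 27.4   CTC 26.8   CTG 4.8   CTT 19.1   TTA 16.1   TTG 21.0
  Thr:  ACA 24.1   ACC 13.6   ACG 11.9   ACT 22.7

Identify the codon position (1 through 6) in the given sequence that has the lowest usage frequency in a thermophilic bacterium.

Codon 1 AAG (Lys): 12.1 per 1000.
Codon 2 CTA (Leu): 27.4 per 1000.
Codon 3 GAG (Glu): 19.8 per 1000.
Codon 4 GGT (Gly): 21.6 per 1000.
Codon 5 ACT (Thr): 22.7 per 1000.
Codon 6 ACC (Thr): 13.6 per 1000.
Lowest frequency is 12.1 at codon 1.

1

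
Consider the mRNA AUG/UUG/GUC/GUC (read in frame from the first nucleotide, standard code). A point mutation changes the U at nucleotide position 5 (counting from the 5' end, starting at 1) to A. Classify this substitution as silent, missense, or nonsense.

nonsense

Position 5 falls in codon 2: UUG → Leu.
After the substitution the codon is UAG → Stop.
The new codon is a stop codon, so this is a nonsense mutation.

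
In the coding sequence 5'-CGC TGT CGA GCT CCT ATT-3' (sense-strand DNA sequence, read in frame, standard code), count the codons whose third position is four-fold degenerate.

Codon 1 CGC (Arg): third position 4-fold.
Codon 2 TGT (Cys): third position 2-fold.
Codon 3 CGA (Arg): third position 4-fold.
Codon 4 GCT (Ala): third position 4-fold.
Codon 5 CCT (Pro): third position 4-fold.
Codon 6 ATT (Ile): third position 3-fold.
Four-fold degenerate third positions: 4.

4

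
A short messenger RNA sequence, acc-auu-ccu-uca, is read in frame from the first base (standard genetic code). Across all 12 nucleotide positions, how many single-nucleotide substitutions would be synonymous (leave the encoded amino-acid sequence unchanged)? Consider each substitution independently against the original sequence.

Codon 1 (ACC, Thr): 3 synonymous substitutions.
Codon 2 (AUU, Ile): 2 synonymous substitutions.
Codon 3 (CCU, Pro): 3 synonymous substitutions.
Codon 4 (UCA, Ser): 3 synonymous substitutions.
Total: 3 + 2 + 3 + 3 = 11.

11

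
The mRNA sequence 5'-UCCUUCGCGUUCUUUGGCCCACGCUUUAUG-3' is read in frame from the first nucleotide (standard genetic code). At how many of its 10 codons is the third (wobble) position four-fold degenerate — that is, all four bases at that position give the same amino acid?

Codon 1 UCC (Ser): third position 4-fold.
Codon 2 UUC (Phe): third position 2-fold.
Codon 3 GCG (Ala): third position 4-fold.
Codon 4 UUC (Phe): third position 2-fold.
Codon 5 UUU (Phe): third position 2-fold.
Codon 6 GGC (Gly): third position 4-fold.
Codon 7 CCA (Pro): third position 4-fold.
Codon 8 CGC (Arg): third position 4-fold.
Codon 9 UUU (Phe): third position 2-fold.
Codon 10 AUG (Met): third position 1-fold.
Four-fold degenerate third positions: 5.

5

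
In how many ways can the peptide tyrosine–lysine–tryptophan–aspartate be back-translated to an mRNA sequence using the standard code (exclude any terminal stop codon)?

Tyr: 2 codons.
Lys: 2 codons.
Trp: 1 codon.
Asp: 2 codons.
2 × 2 × 1 × 2 = 8.

8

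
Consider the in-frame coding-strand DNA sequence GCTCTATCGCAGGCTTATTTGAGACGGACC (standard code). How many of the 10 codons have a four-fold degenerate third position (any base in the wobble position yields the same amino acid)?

6

Codon 1 GCT (Ala): third position 4-fold.
Codon 2 CTA (Leu): third position 4-fold.
Codon 3 TCG (Ser): third position 4-fold.
Codon 4 CAG (Gln): third position 2-fold.
Codon 5 GCT (Ala): third position 4-fold.
Codon 6 TAT (Tyr): third position 2-fold.
Codon 7 TTG (Leu): third position 2-fold.
Codon 8 AGA (Arg): third position 2-fold.
Codon 9 CGG (Arg): third position 4-fold.
Codon 10 ACC (Thr): third position 4-fold.
Four-fold degenerate third positions: 6.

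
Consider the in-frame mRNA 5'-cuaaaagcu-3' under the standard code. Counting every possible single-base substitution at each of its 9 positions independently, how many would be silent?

Codon 1 (CUA, Leu): 4 synonymous substitutions.
Codon 2 (AAA, Lys): 1 synonymous substitution.
Codon 3 (GCU, Ala): 3 synonymous substitutions.
Total: 4 + 1 + 3 = 8.

8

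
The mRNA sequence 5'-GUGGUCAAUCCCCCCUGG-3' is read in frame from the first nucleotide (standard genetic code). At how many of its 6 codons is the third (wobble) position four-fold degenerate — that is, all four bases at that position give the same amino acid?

Codon 1 GUG (Val): third position 4-fold.
Codon 2 GUC (Val): third position 4-fold.
Codon 3 AAU (Asn): third position 2-fold.
Codon 4 CCC (Pro): third position 4-fold.
Codon 5 CCC (Pro): third position 4-fold.
Codon 6 UGG (Trp): third position 1-fold.
Four-fold degenerate third positions: 4.

4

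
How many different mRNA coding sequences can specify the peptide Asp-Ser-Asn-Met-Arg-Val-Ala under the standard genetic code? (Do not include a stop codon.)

Asp: 2 codons.
Ser: 6 codons.
Asn: 2 codons.
Met: 1 codon.
Arg: 6 codons.
Val: 4 codons.
Ala: 4 codons.
2 × 6 × 2 × 1 × 6 × 4 × 4 = 2304.

2304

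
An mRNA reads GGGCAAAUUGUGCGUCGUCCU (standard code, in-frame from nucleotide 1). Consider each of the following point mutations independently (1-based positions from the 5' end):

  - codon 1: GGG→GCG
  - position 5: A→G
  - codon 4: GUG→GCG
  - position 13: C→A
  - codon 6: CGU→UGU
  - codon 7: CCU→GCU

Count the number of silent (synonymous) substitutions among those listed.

0

Codon 1: GGG (Gly) → GCG (Ala) — missense.
Codon 2: CAA (Gln) → CGA (Arg) — missense.
Codon 4: GUG (Val) → GCG (Ala) — missense.
Codon 5: CGU (Arg) → AGU (Ser) — missense.
Codon 6: CGU (Arg) → UGU (Cys) — missense.
Codon 7: CCU (Pro) → GCU (Ala) — missense.
Synonymous: 0 of 6.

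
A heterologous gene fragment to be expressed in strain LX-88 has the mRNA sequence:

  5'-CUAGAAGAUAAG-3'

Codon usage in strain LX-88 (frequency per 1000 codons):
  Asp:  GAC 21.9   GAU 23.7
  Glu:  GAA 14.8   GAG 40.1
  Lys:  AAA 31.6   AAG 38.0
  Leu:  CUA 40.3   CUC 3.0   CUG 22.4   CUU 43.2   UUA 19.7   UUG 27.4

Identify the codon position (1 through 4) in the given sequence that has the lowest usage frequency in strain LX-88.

Codon 1 CUA (Leu): 40.3 per 1000.
Codon 2 GAA (Glu): 14.8 per 1000.
Codon 3 GAU (Asp): 23.7 per 1000.
Codon 4 AAG (Lys): 38.0 per 1000.
Lowest frequency is 14.8 at codon 2.

2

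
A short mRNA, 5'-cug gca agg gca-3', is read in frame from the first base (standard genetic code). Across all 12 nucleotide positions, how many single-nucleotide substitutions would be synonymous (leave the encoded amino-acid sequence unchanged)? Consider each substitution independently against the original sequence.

12

Codon 1 (CUG, Leu): 4 synonymous substitutions.
Codon 2 (GCA, Ala): 3 synonymous substitutions.
Codon 3 (AGG, Arg): 2 synonymous substitutions.
Codon 4 (GCA, Ala): 3 synonymous substitutions.
Total: 4 + 3 + 2 + 3 = 12.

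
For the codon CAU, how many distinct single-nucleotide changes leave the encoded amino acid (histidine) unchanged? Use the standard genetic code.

1

Position 1: none → 0 synonymous.
Position 2: none → 0 synonymous.
Position 3: CAC → 1 synonymous.
Total: 0 + 0 + 1 = 1.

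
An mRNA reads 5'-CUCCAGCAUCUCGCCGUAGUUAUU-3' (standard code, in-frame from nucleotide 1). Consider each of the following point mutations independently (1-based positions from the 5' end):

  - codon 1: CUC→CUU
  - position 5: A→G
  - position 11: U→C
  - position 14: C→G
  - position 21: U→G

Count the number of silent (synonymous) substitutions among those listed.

2

Codon 1: CUC (Leu) → CUU (Leu) — synonymous.
Codon 2: CAG (Gln) → CGG (Arg) — missense.
Codon 4: CUC (Leu) → CCC (Pro) — missense.
Codon 5: GCC (Ala) → GGC (Gly) — missense.
Codon 7: GUU (Val) → GUG (Val) — synonymous.
Synonymous: 2 of 5.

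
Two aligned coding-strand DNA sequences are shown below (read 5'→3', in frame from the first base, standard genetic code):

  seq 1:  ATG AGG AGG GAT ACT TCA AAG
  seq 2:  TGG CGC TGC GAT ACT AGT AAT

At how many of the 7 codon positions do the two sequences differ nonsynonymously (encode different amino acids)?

3

Codon 1: ATG Met / TGG Trp — nonsynonymous.
Codon 2: AGG Arg / CGC Arg — synonymous.
Codon 3: AGG Arg / TGC Cys — nonsynonymous.
Codon 4: GAT Asp / GAT Asp — identical.
Codon 5: ACT Thr / ACT Thr — identical.
Codon 6: TCA Ser / AGT Ser — synonymous.
Codon 7: AAG Lys / AAT Asn — nonsynonymous.
Nonsynonymous differences: 3.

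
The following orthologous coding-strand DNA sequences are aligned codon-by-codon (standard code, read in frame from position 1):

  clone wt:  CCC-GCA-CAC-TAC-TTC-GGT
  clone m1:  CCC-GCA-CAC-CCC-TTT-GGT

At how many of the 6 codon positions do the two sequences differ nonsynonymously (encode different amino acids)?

Codon 1: CCC Pro / CCC Pro — identical.
Codon 2: GCA Ala / GCA Ala — identical.
Codon 3: CAC His / CAC His — identical.
Codon 4: TAC Tyr / CCC Pro — nonsynonymous.
Codon 5: TTC Phe / TTT Phe — synonymous.
Codon 6: GGT Gly / GGT Gly — identical.
Nonsynonymous differences: 1.

1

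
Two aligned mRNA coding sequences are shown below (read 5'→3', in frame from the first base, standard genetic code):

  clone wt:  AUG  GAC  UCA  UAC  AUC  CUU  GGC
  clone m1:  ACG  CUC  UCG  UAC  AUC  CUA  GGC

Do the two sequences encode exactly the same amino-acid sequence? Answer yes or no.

Codon 1: AUG Met / ACG Thr — nonsynonymous.
Codon 2: GAC Asp / CUC Leu — nonsynonymous.
Codon 3: UCA Ser / UCG Ser — synonymous.
Codon 4: UAC Tyr / UAC Tyr — identical.
Codon 5: AUC Ile / AUC Ile — identical.
Codon 6: CUU Leu / CUA Leu — synonymous.
Codon 7: GGC Gly / GGC Gly — identical.
Nonsynonymous differences: 2 → different protein.

no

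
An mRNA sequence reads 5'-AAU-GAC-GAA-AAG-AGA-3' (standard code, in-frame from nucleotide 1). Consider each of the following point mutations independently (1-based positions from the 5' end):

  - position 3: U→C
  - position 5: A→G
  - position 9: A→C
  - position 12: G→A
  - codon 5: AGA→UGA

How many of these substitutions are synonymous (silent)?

2

Codon 1: AAU (Asn) → AAC (Asn) — synonymous.
Codon 2: GAC (Asp) → GGC (Gly) — missense.
Codon 3: GAA (Glu) → GAC (Asp) — missense.
Codon 4: AAG (Lys) → AAA (Lys) — synonymous.
Codon 5: AGA (Arg) → UGA (Stop) — nonsense.
Synonymous: 2 of 5.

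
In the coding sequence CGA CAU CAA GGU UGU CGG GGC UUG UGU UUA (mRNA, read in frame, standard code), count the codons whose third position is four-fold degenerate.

4

Codon 1 CGA (Arg): third position 4-fold.
Codon 2 CAU (His): third position 2-fold.
Codon 3 CAA (Gln): third position 2-fold.
Codon 4 GGU (Gly): third position 4-fold.
Codon 5 UGU (Cys): third position 2-fold.
Codon 6 CGG (Arg): third position 4-fold.
Codon 7 GGC (Gly): third position 4-fold.
Codon 8 UUG (Leu): third position 2-fold.
Codon 9 UGU (Cys): third position 2-fold.
Codon 10 UUA (Leu): third position 2-fold.
Four-fold degenerate third positions: 4.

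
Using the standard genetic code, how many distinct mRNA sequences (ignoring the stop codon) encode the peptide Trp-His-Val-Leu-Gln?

96

Trp: 1 codon.
His: 2 codons.
Val: 4 codons.
Leu: 6 codons.
Gln: 2 codons.
1 × 2 × 4 × 6 × 2 = 96.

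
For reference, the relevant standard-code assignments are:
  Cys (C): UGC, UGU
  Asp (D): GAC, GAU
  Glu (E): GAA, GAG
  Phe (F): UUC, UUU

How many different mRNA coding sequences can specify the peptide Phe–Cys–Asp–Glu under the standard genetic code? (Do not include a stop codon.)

16

Phe: 2 codons.
Cys: 2 codons.
Asp: 2 codons.
Glu: 2 codons.
2 × 2 × 2 × 2 = 16.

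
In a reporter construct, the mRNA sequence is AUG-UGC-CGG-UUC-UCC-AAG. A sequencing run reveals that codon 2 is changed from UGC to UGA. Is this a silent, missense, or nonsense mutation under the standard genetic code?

nonsense

Position 6 falls in codon 2: UGC → Cys.
After the substitution the codon is UGA → Stop.
The new codon is a stop codon, so this is a nonsense mutation.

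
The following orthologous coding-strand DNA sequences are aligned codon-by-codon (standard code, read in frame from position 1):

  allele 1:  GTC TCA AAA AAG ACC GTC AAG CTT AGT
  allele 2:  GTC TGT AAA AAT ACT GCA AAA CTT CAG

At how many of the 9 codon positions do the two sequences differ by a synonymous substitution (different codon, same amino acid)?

2

Codon 1: GTC Val / GTC Val — identical.
Codon 2: TCA Ser / TGT Cys — nonsynonymous.
Codon 3: AAA Lys / AAA Lys — identical.
Codon 4: AAG Lys / AAT Asn — nonsynonymous.
Codon 5: ACC Thr / ACT Thr — synonymous.
Codon 6: GTC Val / GCA Ala — nonsynonymous.
Codon 7: AAG Lys / AAA Lys — synonymous.
Codon 8: CTT Leu / CTT Leu — identical.
Codon 9: AGT Ser / CAG Gln — nonsynonymous.
Synonymous differences: 2.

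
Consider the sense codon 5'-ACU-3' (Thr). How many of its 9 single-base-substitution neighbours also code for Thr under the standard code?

3

Position 1: none → 0 synonymous.
Position 2: none → 0 synonymous.
Position 3: ACC, ACA, ACG → 3 synonymous.
Total: 0 + 0 + 3 = 3.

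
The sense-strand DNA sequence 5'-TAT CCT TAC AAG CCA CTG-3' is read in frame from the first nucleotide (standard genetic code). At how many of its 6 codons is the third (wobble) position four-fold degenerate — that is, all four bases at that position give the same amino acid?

Codon 1 TAT (Tyr): third position 2-fold.
Codon 2 CCT (Pro): third position 4-fold.
Codon 3 TAC (Tyr): third position 2-fold.
Codon 4 AAG (Lys): third position 2-fold.
Codon 5 CCA (Pro): third position 4-fold.
Codon 6 CTG (Leu): third position 4-fold.
Four-fold degenerate third positions: 3.

3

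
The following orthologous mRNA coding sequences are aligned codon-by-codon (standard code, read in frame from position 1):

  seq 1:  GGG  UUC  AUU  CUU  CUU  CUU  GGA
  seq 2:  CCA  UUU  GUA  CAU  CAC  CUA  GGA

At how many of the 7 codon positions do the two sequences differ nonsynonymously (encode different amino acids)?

4

Codon 1: GGG Gly / CCA Pro — nonsynonymous.
Codon 2: UUC Phe / UUU Phe — synonymous.
Codon 3: AUU Ile / GUA Val — nonsynonymous.
Codon 4: CUU Leu / CAU His — nonsynonymous.
Codon 5: CUU Leu / CAC His — nonsynonymous.
Codon 6: CUU Leu / CUA Leu — synonymous.
Codon 7: GGA Gly / GGA Gly — identical.
Nonsynonymous differences: 4.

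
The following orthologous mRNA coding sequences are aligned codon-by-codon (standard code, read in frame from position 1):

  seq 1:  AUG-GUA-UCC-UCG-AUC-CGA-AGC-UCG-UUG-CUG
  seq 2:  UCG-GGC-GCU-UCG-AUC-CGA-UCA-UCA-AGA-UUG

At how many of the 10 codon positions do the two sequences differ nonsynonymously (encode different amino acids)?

Codon 1: AUG Met / UCG Ser — nonsynonymous.
Codon 2: GUA Val / GGC Gly — nonsynonymous.
Codon 3: UCC Ser / GCU Ala — nonsynonymous.
Codon 4: UCG Ser / UCG Ser — identical.
Codon 5: AUC Ile / AUC Ile — identical.
Codon 6: CGA Arg / CGA Arg — identical.
Codon 7: AGC Ser / UCA Ser — synonymous.
Codon 8: UCG Ser / UCA Ser — synonymous.
Codon 9: UUG Leu / AGA Arg — nonsynonymous.
Codon 10: CUG Leu / UUG Leu — synonymous.
Nonsynonymous differences: 4.

4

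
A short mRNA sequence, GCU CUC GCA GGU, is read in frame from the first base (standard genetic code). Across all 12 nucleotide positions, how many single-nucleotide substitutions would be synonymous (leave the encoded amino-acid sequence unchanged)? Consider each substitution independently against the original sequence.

12

Codon 1 (GCU, Ala): 3 synonymous substitutions.
Codon 2 (CUC, Leu): 3 synonymous substitutions.
Codon 3 (GCA, Ala): 3 synonymous substitutions.
Codon 4 (GGU, Gly): 3 synonymous substitutions.
Total: 3 + 3 + 3 + 3 = 12.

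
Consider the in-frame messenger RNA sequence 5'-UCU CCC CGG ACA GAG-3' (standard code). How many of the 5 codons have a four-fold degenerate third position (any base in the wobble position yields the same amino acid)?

4

Codon 1 UCU (Ser): third position 4-fold.
Codon 2 CCC (Pro): third position 4-fold.
Codon 3 CGG (Arg): third position 4-fold.
Codon 4 ACA (Thr): third position 4-fold.
Codon 5 GAG (Glu): third position 2-fold.
Four-fold degenerate third positions: 4.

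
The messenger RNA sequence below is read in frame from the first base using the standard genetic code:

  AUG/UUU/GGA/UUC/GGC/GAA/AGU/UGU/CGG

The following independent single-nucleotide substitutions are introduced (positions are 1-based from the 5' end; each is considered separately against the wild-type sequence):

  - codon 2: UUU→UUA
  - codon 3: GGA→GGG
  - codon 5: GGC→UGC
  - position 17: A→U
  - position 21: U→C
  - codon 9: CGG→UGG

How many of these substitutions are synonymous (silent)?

2

Codon 2: UUU (Phe) → UUA (Leu) — missense.
Codon 3: GGA (Gly) → GGG (Gly) — synonymous.
Codon 5: GGC (Gly) → UGC (Cys) — missense.
Codon 6: GAA (Glu) → GUA (Val) — missense.
Codon 7: AGU (Ser) → AGC (Ser) — synonymous.
Codon 9: CGG (Arg) → UGG (Trp) — missense.
Synonymous: 2 of 6.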